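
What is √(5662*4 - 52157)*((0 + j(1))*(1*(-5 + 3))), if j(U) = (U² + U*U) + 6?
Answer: -16*I*√29509 ≈ -2748.5*I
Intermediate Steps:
j(U) = 6 + 2*U² (j(U) = (U² + U²) + 6 = 2*U² + 6 = 6 + 2*U²)
√(5662*4 - 52157)*((0 + j(1))*(1*(-5 + 3))) = √(5662*4 - 52157)*((0 + (6 + 2*1²))*(1*(-5 + 3))) = √(22648 - 52157)*((0 + (6 + 2*1))*(1*(-2))) = √(-29509)*((0 + (6 + 2))*(-2)) = (I*√29509)*((0 + 8)*(-2)) = (I*√29509)*(8*(-2)) = (I*√29509)*(-16) = -16*I*√29509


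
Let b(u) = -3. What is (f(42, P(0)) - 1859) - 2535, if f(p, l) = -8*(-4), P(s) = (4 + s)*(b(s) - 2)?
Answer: -4362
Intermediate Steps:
P(s) = -20 - 5*s (P(s) = (4 + s)*(-3 - 2) = (4 + s)*(-5) = -20 - 5*s)
f(p, l) = 32
(f(42, P(0)) - 1859) - 2535 = (32 - 1859) - 2535 = -1827 - 2535 = -4362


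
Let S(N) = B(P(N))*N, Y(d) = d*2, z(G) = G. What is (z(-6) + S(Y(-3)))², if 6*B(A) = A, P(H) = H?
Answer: 0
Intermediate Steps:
B(A) = A/6
Y(d) = 2*d
S(N) = N²/6 (S(N) = (N/6)*N = N²/6)
(z(-6) + S(Y(-3)))² = (-6 + (2*(-3))²/6)² = (-6 + (⅙)*(-6)²)² = (-6 + (⅙)*36)² = (-6 + 6)² = 0² = 0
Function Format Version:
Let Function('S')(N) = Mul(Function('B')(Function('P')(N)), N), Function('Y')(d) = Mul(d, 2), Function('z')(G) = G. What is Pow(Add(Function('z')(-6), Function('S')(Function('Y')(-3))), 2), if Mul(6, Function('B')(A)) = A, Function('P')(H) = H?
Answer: 0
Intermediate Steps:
Function('B')(A) = Mul(Rational(1, 6), A)
Function('Y')(d) = Mul(2, d)
Function('S')(N) = Mul(Rational(1, 6), Pow(N, 2)) (Function('S')(N) = Mul(Mul(Rational(1, 6), N), N) = Mul(Rational(1, 6), Pow(N, 2)))
Pow(Add(Function('z')(-6), Function('S')(Function('Y')(-3))), 2) = Pow(Add(-6, Mul(Rational(1, 6), Pow(Mul(2, -3), 2))), 2) = Pow(Add(-6, Mul(Rational(1, 6), Pow(-6, 2))), 2) = Pow(Add(-6, Mul(Rational(1, 6), 36)), 2) = Pow(Add(-6, 6), 2) = Pow(0, 2) = 0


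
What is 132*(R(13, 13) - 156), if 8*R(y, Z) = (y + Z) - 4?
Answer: -20229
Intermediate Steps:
R(y, Z) = -1/2 + Z/8 + y/8 (R(y, Z) = ((y + Z) - 4)/8 = ((Z + y) - 4)/8 = (-4 + Z + y)/8 = -1/2 + Z/8 + y/8)
132*(R(13, 13) - 156) = 132*((-1/2 + (1/8)*13 + (1/8)*13) - 156) = 132*((-1/2 + 13/8 + 13/8) - 156) = 132*(11/4 - 156) = 132*(-613/4) = -20229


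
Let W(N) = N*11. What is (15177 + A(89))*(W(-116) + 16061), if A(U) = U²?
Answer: 341503930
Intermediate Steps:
W(N) = 11*N
(15177 + A(89))*(W(-116) + 16061) = (15177 + 89²)*(11*(-116) + 16061) = (15177 + 7921)*(-1276 + 16061) = 23098*14785 = 341503930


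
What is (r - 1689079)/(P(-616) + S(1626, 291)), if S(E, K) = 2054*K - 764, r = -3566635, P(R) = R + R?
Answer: -2627857/297859 ≈ -8.8225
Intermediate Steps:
P(R) = 2*R
S(E, K) = -764 + 2054*K
(r - 1689079)/(P(-616) + S(1626, 291)) = (-3566635 - 1689079)/(2*(-616) + (-764 + 2054*291)) = -5255714/(-1232 + (-764 + 597714)) = -5255714/(-1232 + 596950) = -5255714/595718 = -5255714*1/595718 = -2627857/297859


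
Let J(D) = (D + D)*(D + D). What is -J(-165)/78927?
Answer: -36300/26309 ≈ -1.3798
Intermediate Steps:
J(D) = 4*D² (J(D) = (2*D)*(2*D) = 4*D²)
-J(-165)/78927 = -4*(-165)²/78927 = -4*27225/78927 = -108900/78927 = -1*36300/26309 = -36300/26309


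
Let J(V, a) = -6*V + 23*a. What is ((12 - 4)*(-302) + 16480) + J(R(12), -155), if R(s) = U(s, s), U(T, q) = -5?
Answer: 10529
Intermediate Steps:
R(s) = -5
((12 - 4)*(-302) + 16480) + J(R(12), -155) = ((12 - 4)*(-302) + 16480) + (-6*(-5) + 23*(-155)) = (8*(-302) + 16480) + (30 - 3565) = (-2416 + 16480) - 3535 = 14064 - 3535 = 10529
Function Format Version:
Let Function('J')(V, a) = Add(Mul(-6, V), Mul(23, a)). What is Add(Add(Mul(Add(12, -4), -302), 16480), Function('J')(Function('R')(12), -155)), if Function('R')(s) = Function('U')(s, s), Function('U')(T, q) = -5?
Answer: 10529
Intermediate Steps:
Function('R')(s) = -5
Add(Add(Mul(Add(12, -4), -302), 16480), Function('J')(Function('R')(12), -155)) = Add(Add(Mul(Add(12, -4), -302), 16480), Add(Mul(-6, -5), Mul(23, -155))) = Add(Add(Mul(8, -302), 16480), Add(30, -3565)) = Add(Add(-2416, 16480), -3535) = Add(14064, -3535) = 10529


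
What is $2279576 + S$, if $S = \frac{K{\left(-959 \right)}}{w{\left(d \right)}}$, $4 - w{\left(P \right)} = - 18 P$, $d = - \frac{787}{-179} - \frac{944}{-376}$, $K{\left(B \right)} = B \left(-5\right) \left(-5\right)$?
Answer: $\frac{98437701069}{43186} \approx 2.2794 \cdot 10^{6}$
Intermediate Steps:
$K{\left(B \right)} = 25 B$ ($K{\left(B \right)} = - 5 B \left(-5\right) = 25 B$)
$d = \frac{58111}{8413}$ ($d = \left(-787\right) \left(- \frac{1}{179}\right) - - \frac{118}{47} = \frac{787}{179} + \frac{118}{47} = \frac{58111}{8413} \approx 6.9073$)
$w{\left(P \right)} = 4 + 18 P$ ($w{\left(P \right)} = 4 - - 18 P = 4 + 18 P$)
$S = - \frac{8068067}{43186}$ ($S = \frac{25 \left(-959\right)}{4 + 18 \cdot \frac{58111}{8413}} = - \frac{23975}{4 + \frac{1045998}{8413}} = - \frac{23975}{\frac{1079650}{8413}} = \left(-23975\right) \frac{8413}{1079650} = - \frac{8068067}{43186} \approx -186.82$)
$2279576 + S = 2279576 - \frac{8068067}{43186} = \frac{98437701069}{43186}$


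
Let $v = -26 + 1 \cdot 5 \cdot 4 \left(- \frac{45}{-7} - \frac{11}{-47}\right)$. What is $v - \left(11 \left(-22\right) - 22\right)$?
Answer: $\frac{122142}{329} \approx 371.25$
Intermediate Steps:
$v = \frac{35286}{329}$ ($v = -26 + 5 \cdot 4 \left(\left(-45\right) \left(- \frac{1}{7}\right) - - \frac{11}{47}\right) = -26 + 20 \left(\frac{45}{7} + \frac{11}{47}\right) = -26 + 20 \cdot \frac{2192}{329} = -26 + \frac{43840}{329} = \frac{35286}{329} \approx 107.25$)
$v - \left(11 \left(-22\right) - 22\right) = \frac{35286}{329} - \left(11 \left(-22\right) - 22\right) = \frac{35286}{329} - \left(-242 - 22\right) = \frac{35286}{329} - -264 = \frac{35286}{329} + 264 = \frac{122142}{329}$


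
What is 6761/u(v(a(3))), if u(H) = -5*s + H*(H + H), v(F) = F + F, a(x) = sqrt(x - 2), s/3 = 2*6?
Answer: -6761/172 ≈ -39.308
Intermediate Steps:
s = 36 (s = 3*(2*6) = 3*12 = 36)
a(x) = sqrt(-2 + x)
v(F) = 2*F
u(H) = -180 + 2*H**2 (u(H) = -5*36 + H*(H + H) = -180 + H*(2*H) = -180 + 2*H**2)
6761/u(v(a(3))) = 6761/(-180 + 2*(2*sqrt(-2 + 3))**2) = 6761/(-180 + 2*(2*sqrt(1))**2) = 6761/(-180 + 2*(2*1)**2) = 6761/(-180 + 2*2**2) = 6761/(-180 + 2*4) = 6761/(-180 + 8) = 6761/(-172) = 6761*(-1/172) = -6761/172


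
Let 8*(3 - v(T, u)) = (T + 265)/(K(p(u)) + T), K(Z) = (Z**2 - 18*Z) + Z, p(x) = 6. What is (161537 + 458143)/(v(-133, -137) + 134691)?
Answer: 16442176/3573883 ≈ 4.6006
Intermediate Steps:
K(Z) = Z**2 - 17*Z
v(T, u) = 3 - (265 + T)/(8*(-66 + T)) (v(T, u) = 3 - (T + 265)/(8*(6*(-17 + 6) + T)) = 3 - (265 + T)/(8*(6*(-11) + T)) = 3 - (265 + T)/(8*(-66 + T)))
(161537 + 458143)/(v(-133, -137) + 134691) = (161537 + 458143)/((-1849 + 23*(-133))/(8*(-66 - 133)) + 134691) = 619680/((1/8)*(-1849 - 3059)/(-199) + 134691) = 619680/((1/8)*(-1/199)*(-4908) + 134691) = 619680/(1227/398 + 134691) = 619680/(53608245/398) = 619680*(398/53608245) = 16442176/3573883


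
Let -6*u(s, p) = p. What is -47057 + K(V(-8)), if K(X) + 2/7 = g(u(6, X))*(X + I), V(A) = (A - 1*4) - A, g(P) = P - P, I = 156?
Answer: -329401/7 ≈ -47057.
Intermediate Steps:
u(s, p) = -p/6
g(P) = 0
V(A) = -4 (V(A) = (A - 4) - A = (-4 + A) - A = -4)
K(X) = -2/7 (K(X) = -2/7 + 0*(X + 156) = -2/7 + 0*(156 + X) = -2/7 + 0 = -2/7)
-47057 + K(V(-8)) = -47057 - 2/7 = -329401/7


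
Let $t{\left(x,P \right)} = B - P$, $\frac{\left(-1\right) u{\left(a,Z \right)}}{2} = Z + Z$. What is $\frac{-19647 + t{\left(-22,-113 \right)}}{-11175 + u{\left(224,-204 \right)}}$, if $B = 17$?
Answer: $\frac{19517}{10359} \approx 1.8841$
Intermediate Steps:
$u{\left(a,Z \right)} = - 4 Z$ ($u{\left(a,Z \right)} = - 2 \left(Z + Z\right) = - 2 \cdot 2 Z = - 4 Z$)
$t{\left(x,P \right)} = 17 - P$
$\frac{-19647 + t{\left(-22,-113 \right)}}{-11175 + u{\left(224,-204 \right)}} = \frac{-19647 + \left(17 - -113\right)}{-11175 - -816} = \frac{-19647 + \left(17 + 113\right)}{-11175 + 816} = \frac{-19647 + 130}{-10359} = \left(-19517\right) \left(- \frac{1}{10359}\right) = \frac{19517}{10359}$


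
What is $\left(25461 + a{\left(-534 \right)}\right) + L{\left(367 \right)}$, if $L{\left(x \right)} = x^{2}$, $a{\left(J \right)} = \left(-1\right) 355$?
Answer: $159795$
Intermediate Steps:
$a{\left(J \right)} = -355$
$\left(25461 + a{\left(-534 \right)}\right) + L{\left(367 \right)} = \left(25461 - 355\right) + 367^{2} = 25106 + 134689 = 159795$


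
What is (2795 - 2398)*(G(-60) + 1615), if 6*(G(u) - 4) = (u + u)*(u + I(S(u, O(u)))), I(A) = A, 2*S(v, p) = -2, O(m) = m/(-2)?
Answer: 1127083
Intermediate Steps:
O(m) = -m/2 (O(m) = m*(-½) = -m/2)
S(v, p) = -1 (S(v, p) = (½)*(-2) = -1)
G(u) = 4 + u*(-1 + u)/3 (G(u) = 4 + ((u + u)*(u - 1))/6 = 4 + ((2*u)*(-1 + u))/6 = 4 + (2*u*(-1 + u))/6 = 4 + u*(-1 + u)/3)
(2795 - 2398)*(G(-60) + 1615) = (2795 - 2398)*((4 - ⅓*(-60) + (⅓)*(-60)²) + 1615) = 397*((4 + 20 + (⅓)*3600) + 1615) = 397*((4 + 20 + 1200) + 1615) = 397*(1224 + 1615) = 397*2839 = 1127083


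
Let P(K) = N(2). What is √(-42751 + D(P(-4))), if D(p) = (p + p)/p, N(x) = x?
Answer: I*√42749 ≈ 206.76*I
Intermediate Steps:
P(K) = 2
D(p) = 2 (D(p) = (2*p)/p = 2)
√(-42751 + D(P(-4))) = √(-42751 + 2) = √(-42749) = I*√42749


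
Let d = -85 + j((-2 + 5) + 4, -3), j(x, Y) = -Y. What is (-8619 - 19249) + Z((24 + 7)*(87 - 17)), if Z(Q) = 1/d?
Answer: -2285177/82 ≈ -27868.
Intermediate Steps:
d = -82 (d = -85 - 1*(-3) = -85 + 3 = -82)
Z(Q) = -1/82 (Z(Q) = 1/(-82) = -1/82)
(-8619 - 19249) + Z((24 + 7)*(87 - 17)) = (-8619 - 19249) - 1/82 = -27868 - 1/82 = -2285177/82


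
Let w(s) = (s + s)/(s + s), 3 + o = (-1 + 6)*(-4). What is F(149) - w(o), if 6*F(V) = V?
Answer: 143/6 ≈ 23.833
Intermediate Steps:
F(V) = V/6
o = -23 (o = -3 + (-1 + 6)*(-4) = -3 + 5*(-4) = -3 - 20 = -23)
w(s) = 1 (w(s) = (2*s)/((2*s)) = (2*s)*(1/(2*s)) = 1)
F(149) - w(o) = (1/6)*149 - 1*1 = 149/6 - 1 = 143/6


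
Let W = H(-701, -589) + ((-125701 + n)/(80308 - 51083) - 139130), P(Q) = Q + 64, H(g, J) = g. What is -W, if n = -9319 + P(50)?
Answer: 4086695881/29225 ≈ 1.3984e+5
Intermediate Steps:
P(Q) = 64 + Q
n = -9205 (n = -9319 + (64 + 50) = -9319 + 114 = -9205)
W = -4086695881/29225 (W = -701 + ((-125701 - 9205)/(80308 - 51083) - 139130) = -701 + (-134906/29225 - 139130) = -701 - 4066209156/29225 = -4086695881/29225 ≈ -1.3984e+5)
-W = -1*(-4086695881/29225) = 4086695881/29225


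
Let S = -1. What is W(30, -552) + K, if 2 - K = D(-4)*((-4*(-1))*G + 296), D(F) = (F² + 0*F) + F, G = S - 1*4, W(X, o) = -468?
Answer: -3778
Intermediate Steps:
G = -5 (G = -1 - 1*4 = -1 - 4 = -5)
D(F) = F + F² (D(F) = (F² + 0) + F = F² + F = F + F²)
K = -3310 (K = 2 - (-4*(1 - 4))*(-4*(-1)*(-5) + 296) = 2 - (-4*(-3))*(4*(-5) + 296) = 2 - 12*(-20 + 296) = 2 - 12*276 = 2 - 1*3312 = 2 - 3312 = -3310)
W(30, -552) + K = -468 - 3310 = -3778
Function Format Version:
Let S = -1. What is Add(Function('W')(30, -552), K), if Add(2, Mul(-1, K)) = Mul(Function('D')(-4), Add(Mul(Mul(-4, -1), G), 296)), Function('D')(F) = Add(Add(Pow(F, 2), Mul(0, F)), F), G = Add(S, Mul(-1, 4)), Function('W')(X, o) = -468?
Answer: -3778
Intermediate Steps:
G = -5 (G = Add(-1, Mul(-1, 4)) = Add(-1, -4) = -5)
Function('D')(F) = Add(F, Pow(F, 2)) (Function('D')(F) = Add(Add(Pow(F, 2), 0), F) = Add(Pow(F, 2), F) = Add(F, Pow(F, 2)))
K = -3310 (K = Add(2, Mul(-1, Mul(Mul(-4, Add(1, -4)), Add(Mul(Mul(-4, -1), -5), 296)))) = Add(2, Mul(-1, Mul(Mul(-4, -3), Add(Mul(4, -5), 296)))) = Add(2, Mul(-1, Mul(12, Add(-20, 296)))) = Add(2, Mul(-1, Mul(12, 276))) = Add(2, Mul(-1, 3312)) = Add(2, -3312) = -3310)
Add(Function('W')(30, -552), K) = Add(-468, -3310) = -3778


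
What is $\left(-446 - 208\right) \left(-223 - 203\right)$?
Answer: $278604$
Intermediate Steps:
$\left(-446 - 208\right) \left(-223 - 203\right) = \left(-654\right) \left(-426\right) = 278604$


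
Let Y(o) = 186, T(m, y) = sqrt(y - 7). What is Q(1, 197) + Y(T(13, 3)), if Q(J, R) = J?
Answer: 187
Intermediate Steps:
T(m, y) = sqrt(-7 + y)
Q(1, 197) + Y(T(13, 3)) = 1 + 186 = 187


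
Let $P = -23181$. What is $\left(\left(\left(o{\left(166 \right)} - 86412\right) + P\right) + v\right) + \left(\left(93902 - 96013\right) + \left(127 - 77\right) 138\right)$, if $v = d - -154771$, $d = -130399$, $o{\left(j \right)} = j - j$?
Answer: $-80432$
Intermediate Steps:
$o{\left(j \right)} = 0$
$v = 24372$ ($v = -130399 - -154771 = -130399 + 154771 = 24372$)
$\left(\left(\left(o{\left(166 \right)} - 86412\right) + P\right) + v\right) + \left(\left(93902 - 96013\right) + \left(127 - 77\right) 138\right) = \left(\left(\left(0 - 86412\right) - 23181\right) + 24372\right) + \left(\left(93902 - 96013\right) + \left(127 - 77\right) 138\right) = \left(\left(-86412 - 23181\right) + 24372\right) + \left(-2111 + 50 \cdot 138\right) = \left(-109593 + 24372\right) + \left(-2111 + 6900\right) = -85221 + 4789 = -80432$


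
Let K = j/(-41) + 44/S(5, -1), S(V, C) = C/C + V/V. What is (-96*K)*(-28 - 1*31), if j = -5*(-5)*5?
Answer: 4400928/41 ≈ 1.0734e+5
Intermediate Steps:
j = 125 (j = 25*5 = 125)
S(V, C) = 2 (S(V, C) = 1 + 1 = 2)
K = 777/41 (K = 125/(-41) + 44/2 = 125*(-1/41) + 44*(1/2) = -125/41 + 22 = 777/41 ≈ 18.951)
(-96*K)*(-28 - 1*31) = (-96*777/41)*(-28 - 1*31) = -74592*(-28 - 31)/41 = -74592/41*(-59) = 4400928/41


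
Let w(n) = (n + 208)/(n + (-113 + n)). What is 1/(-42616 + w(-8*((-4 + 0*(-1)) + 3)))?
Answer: -97/4133968 ≈ -2.3464e-5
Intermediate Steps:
w(n) = (208 + n)/(-113 + 2*n)
1/(-42616 + w(-8*((-4 + 0*(-1)) + 3))) = 1/(-42616 + (208 - 8*((-4 + 0*(-1)) + 3))/(-113 + 2*(-8*((-4 + 0*(-1)) + 3)))) = 1/(-42616 + (208 - 8*((-4 + 0) + 3))/(-113 + 2*(-8*((-4 + 0) + 3)))) = 1/(-42616 + (208 - 8*(-4 + 3))/(-113 + 2*(-8*(-4 + 3)))) = 1/(-42616 + (208 - 8*(-1))/(-113 + 2*(-8*(-1)))) = 1/(-42616 + (208 + 8)/(-113 + 2*8)) = 1/(-42616 + 216/(-113 + 16)) = 1/(-42616 + 216/(-97)) = 1/(-42616 - 1/97*216) = 1/(-42616 - 216/97) = 1/(-4133968/97) = -97/4133968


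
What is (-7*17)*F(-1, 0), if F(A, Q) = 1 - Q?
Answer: -119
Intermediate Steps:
(-7*17)*F(-1, 0) = (-7*17)*(1 - 1*0) = -119*(1 + 0) = -119*1 = -119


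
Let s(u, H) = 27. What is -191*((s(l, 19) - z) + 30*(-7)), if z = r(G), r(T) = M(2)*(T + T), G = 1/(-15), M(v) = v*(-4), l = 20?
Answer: 527351/15 ≈ 35157.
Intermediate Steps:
M(v) = -4*v
G = -1/15 ≈ -0.066667
r(T) = -16*T (r(T) = (-4*2)*(T + T) = -16*T)
z = 16/15 (z = -16*(-1/15) = 16/15 ≈ 1.0667)
-191*((s(l, 19) - z) + 30*(-7)) = -191*((27 - 1*16/15) + 30*(-7)) = -191*((27 - 16/15) - 210) = -191*(389/15 - 210) = -191*(-2761/15) = 527351/15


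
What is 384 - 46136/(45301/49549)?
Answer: -2268597080/45301 ≈ -50078.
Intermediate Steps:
384 - 46136/(45301/49549) = 384 - 46136/(45301*(1/49549)) = 384 - 46136/45301/49549 = 384 - 46136*49549/45301 = 384 - 2285992664/45301 = -2268597080/45301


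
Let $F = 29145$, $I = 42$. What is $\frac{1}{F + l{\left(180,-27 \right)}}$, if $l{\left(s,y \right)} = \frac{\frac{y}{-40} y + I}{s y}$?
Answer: $\frac{64800}{1888595683} \approx 3.4311 \cdot 10^{-5}$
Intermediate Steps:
$l{\left(s,y \right)} = \frac{42 - \frac{y^{2}}{40}}{s y}$ ($l{\left(s,y \right)} = \frac{\frac{y}{-40} y + 42}{s y} = \left(y \left(- \frac{1}{40}\right) y + 42\right) \frac{1}{s y} = \left(- \frac{y}{40} y + 42\right) \frac{1}{s y} = \left(- \frac{y^{2}}{40} + 42\right) \frac{1}{s y} = \left(42 - \frac{y^{2}}{40}\right) \frac{1}{s y} = \frac{42 - \frac{y^{2}}{40}}{s y}$)
$\frac{1}{F + l{\left(180,-27 \right)}} = \frac{1}{29145 + \frac{1680 - \left(-27\right)^{2}}{40 \cdot 180 \left(-27\right)}} = \frac{1}{29145 + \frac{1}{40} \cdot \frac{1}{180} \left(- \frac{1}{27}\right) \left(1680 - 729\right)} = \frac{1}{29145 + \frac{1}{40} \cdot \frac{1}{180} \left(- \frac{1}{27}\right) 951} = \frac{1}{29145 - \frac{317}{64800}} = \frac{1}{\frac{1888595683}{64800}} = \frac{64800}{1888595683}$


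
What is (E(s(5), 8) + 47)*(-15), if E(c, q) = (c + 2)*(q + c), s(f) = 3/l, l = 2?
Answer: -4815/4 ≈ -1203.8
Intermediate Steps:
s(f) = 3/2
E(c, q) = (2 + c)*(c + q)
(E(s(5), 8) + 47)*(-15) = (((3/2)² + 2*(3/2) + 2*8 + (3/2)*8) + 47)*(-15) = ((9/4 + 3 + 16 + 12) + 47)*(-15) = (133/4 + 47)*(-15) = (321/4)*(-15) = -4815/4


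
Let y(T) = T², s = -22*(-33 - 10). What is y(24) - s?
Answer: -370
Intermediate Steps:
s = 946 (s = -22*(-43) = 946)
y(24) - s = 24² - 1*946 = 576 - 946 = -370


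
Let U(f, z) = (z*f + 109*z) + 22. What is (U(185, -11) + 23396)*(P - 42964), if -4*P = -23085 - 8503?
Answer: -707792328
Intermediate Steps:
U(f, z) = 22 + 109*z + f*z (U(f, z) = (f*z + 109*z) + 22 = (109*z + f*z) + 22 = 22 + 109*z + f*z)
P = 7897 (P = -(-23085 - 8503)/4 = -1/4*(-31588) = 7897)
(U(185, -11) + 23396)*(P - 42964) = ((22 + 109*(-11) + 185*(-11)) + 23396)*(7897 - 42964) = ((22 - 1199 - 2035) + 23396)*(-35067) = (-3212 + 23396)*(-35067) = 20184*(-35067) = -707792328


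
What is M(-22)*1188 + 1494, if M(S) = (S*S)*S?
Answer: -12648330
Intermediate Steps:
M(S) = S³ (M(S) = S²*S = S³)
M(-22)*1188 + 1494 = (-22)³*1188 + 1494 = -10648*1188 + 1494 = -12649824 + 1494 = -12648330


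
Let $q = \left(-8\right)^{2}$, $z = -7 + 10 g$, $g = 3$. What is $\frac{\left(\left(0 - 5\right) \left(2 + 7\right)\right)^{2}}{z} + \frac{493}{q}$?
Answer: $\frac{140939}{1472} \approx 95.747$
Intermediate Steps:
$z = 23$ ($z = -7 + 10 \cdot 3 = -7 + 30 = 23$)
$q = 64$
$\frac{\left(\left(0 - 5\right) \left(2 + 7\right)\right)^{2}}{z} + \frac{493}{q} = \frac{\left(\left(0 - 5\right) \left(2 + 7\right)\right)^{2}}{23} + \frac{493}{64} = \left(\left(-5\right) 9\right)^{2} \cdot \frac{1}{23} + 493 \cdot \frac{1}{64} = \left(-45\right)^{2} \cdot \frac{1}{23} + \frac{493}{64} = 2025 \cdot \frac{1}{23} + \frac{493}{64} = \frac{2025}{23} + \frac{493}{64} = \frac{140939}{1472}$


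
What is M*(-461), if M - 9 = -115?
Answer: 48866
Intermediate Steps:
M = -106 (M = 9 - 115 = -106)
M*(-461) = -106*(-461) = 48866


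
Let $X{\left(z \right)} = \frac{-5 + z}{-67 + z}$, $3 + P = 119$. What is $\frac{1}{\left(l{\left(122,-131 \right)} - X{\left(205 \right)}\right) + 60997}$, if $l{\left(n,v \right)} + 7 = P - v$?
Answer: $\frac{69}{4225253} \approx 1.633 \cdot 10^{-5}$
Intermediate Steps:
$P = 116$ ($P = -3 + 119 = 116$)
$X{\left(z \right)} = \frac{-5 + z}{-67 + z}$
$l{\left(n,v \right)} = 109 - v$ ($l{\left(n,v \right)} = -7 - \left(-116 + v\right) = 109 - v$)
$\frac{1}{\left(l{\left(122,-131 \right)} - X{\left(205 \right)}\right) + 60997} = \frac{1}{\left(\left(109 - -131\right) - \frac{-5 + 205}{-67 + 205}\right) + 60997} = \frac{1}{\left(\left(109 + 131\right) - \frac{1}{138} \cdot 200\right) + 60997} = \frac{1}{\left(240 - \frac{1}{138} \cdot 200\right) + 60997} = \frac{1}{\left(240 - \frac{100}{69}\right) + 60997} = \frac{1}{\frac{16460}{69} + 60997} = \frac{1}{\frac{4225253}{69}} = \frac{69}{4225253}$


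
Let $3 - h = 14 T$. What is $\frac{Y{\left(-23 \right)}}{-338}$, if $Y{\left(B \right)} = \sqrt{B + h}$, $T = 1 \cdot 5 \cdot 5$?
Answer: $- \frac{i \sqrt{370}}{338} \approx - 0.056909 i$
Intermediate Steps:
$T = 25$ ($T = 5 \cdot 5 = 25$)
$h = -347$ ($h = 3 - 14 \cdot 25 = 3 - 350 = -347$)
$Y{\left(B \right)} = \sqrt{-347 + B}$ ($Y{\left(B \right)} = \sqrt{B - 347} = \sqrt{-347 + B}$)
$\frac{Y{\left(-23 \right)}}{-338} = \frac{\sqrt{-347 - 23}}{-338} = \sqrt{-370} \left(- \frac{1}{338}\right) = i \sqrt{370} \left(- \frac{1}{338}\right) = - \frac{i \sqrt{370}}{338}$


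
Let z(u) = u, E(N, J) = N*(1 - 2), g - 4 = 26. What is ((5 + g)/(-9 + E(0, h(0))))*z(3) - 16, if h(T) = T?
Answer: -83/3 ≈ -27.667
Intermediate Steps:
g = 30 (g = 4 + 26 = 30)
E(N, J) = -N (E(N, J) = N*(-1) = -N)
((5 + g)/(-9 + E(0, h(0))))*z(3) - 16 = ((5 + 30)/(-9 - 1*0))*3 - 16 = (35/(-9 + 0))*3 - 16 = (35/(-9))*3 - 16 = (35*(-1/9))*3 - 16 = -35/9*3 - 16 = -35/3 - 16 = -83/3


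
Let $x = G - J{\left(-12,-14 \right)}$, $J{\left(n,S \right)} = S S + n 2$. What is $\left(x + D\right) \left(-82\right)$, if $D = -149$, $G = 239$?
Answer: $6724$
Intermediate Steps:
$J{\left(n,S \right)} = S^{2} + 2 n$
$x = 67$ ($x = 239 - \left(\left(-14\right)^{2} + 2 \left(-12\right)\right) = 239 - \left(196 - 24\right) = 239 - 172 = 67$)
$\left(x + D\right) \left(-82\right) = \left(67 - 149\right) \left(-82\right) = \left(-82\right) \left(-82\right) = 6724$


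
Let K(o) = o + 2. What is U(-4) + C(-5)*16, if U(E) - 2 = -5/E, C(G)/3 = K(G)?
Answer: -563/4 ≈ -140.75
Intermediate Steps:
K(o) = 2 + o
C(G) = 6 + 3*G (C(G) = 3*(2 + G) = 6 + 3*G)
U(E) = 2 - 5/E
U(-4) + C(-5)*16 = (2 - 5/(-4)) + (6 + 3*(-5))*16 = (2 - 5*(-¼)) + (6 - 15)*16 = (2 + 5/4) - 9*16 = 13/4 - 144 = -563/4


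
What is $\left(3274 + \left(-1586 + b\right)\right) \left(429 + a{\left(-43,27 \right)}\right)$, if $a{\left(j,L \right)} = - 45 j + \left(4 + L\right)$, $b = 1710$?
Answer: $8138210$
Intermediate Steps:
$a{\left(j,L \right)} = 4 + L - 45 j$
$\left(3274 + \left(-1586 + b\right)\right) \left(429 + a{\left(-43,27 \right)}\right) = \left(3274 + \left(-1586 + 1710\right)\right) \left(429 + \left(4 + 27 - -1935\right)\right) = \left(3274 + 124\right) \left(429 + \left(4 + 27 + 1935\right)\right) = 3398 \left(429 + 1966\right) = 3398 \cdot 2395 = 8138210$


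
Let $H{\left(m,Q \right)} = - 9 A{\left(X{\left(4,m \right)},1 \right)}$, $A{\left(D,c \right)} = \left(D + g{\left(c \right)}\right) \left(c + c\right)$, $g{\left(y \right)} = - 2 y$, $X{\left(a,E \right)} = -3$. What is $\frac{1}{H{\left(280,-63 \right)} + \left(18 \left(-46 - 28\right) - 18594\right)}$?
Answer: $- \frac{1}{19836} \approx -5.0413 \cdot 10^{-5}$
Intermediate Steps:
$A{\left(D,c \right)} = 2 c \left(D - 2 c\right)$ ($A{\left(D,c \right)} = \left(D - 2 c\right) \left(c + c\right) = \left(D - 2 c\right) 2 c = 2 c \left(D - 2 c\right)$)
$H{\left(m,Q \right)} = 90$ ($H{\left(m,Q \right)} = - 9 \cdot 2 \cdot 1 \left(-3 - 2\right) = - 9 \cdot 2 \cdot 1 \left(-5\right) = \left(-9\right) \left(-10\right) = 90$)
$\frac{1}{H{\left(280,-63 \right)} + \left(18 \left(-46 - 28\right) - 18594\right)} = \frac{1}{90 + \left(18 \left(-46 - 28\right) - 18594\right)} = \frac{1}{90 + \left(18 \left(-74\right) - 18594\right)} = \frac{1}{90 - 19926} = \frac{1}{-19836} = - \frac{1}{19836}$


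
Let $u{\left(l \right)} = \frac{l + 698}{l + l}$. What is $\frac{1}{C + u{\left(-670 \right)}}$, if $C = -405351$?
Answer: $- \frac{335}{135792592} \approx -2.467 \cdot 10^{-6}$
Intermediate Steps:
$u{\left(l \right)} = \frac{698 + l}{2 l}$
$\frac{1}{C + u{\left(-670 \right)}} = \frac{1}{-405351 + \frac{698 - 670}{2 \left(-670\right)}} = \frac{1}{-405351 + \frac{1}{2} \left(- \frac{1}{670}\right) 28} = \frac{1}{-405351 - \frac{7}{335}} = \frac{1}{- \frac{135792592}{335}} = - \frac{335}{135792592}$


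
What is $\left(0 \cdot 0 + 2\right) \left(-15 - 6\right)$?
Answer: $-42$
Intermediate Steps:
$\left(0 \cdot 0 + 2\right) \left(-15 - 6\right) = \left(0 + 2\right) \left(-21\right) = 2 \left(-21\right) = -42$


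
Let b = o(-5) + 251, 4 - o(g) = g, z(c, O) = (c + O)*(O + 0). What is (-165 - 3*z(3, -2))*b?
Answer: -41340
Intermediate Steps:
z(c, O) = O*(O + c) (z(c, O) = (O + c)*O = O*(O + c))
o(g) = 4 - g
b = 260 (b = (4 - 1*(-5)) + 251 = (4 + 5) + 251 = 9 + 251 = 260)
(-165 - 3*z(3, -2))*b = (-165 - (-6)*(-2 + 3))*260 = (-165 - (-6))*260 = (-165 - 3*(-2))*260 = (-165 + 6)*260 = -159*260 = -41340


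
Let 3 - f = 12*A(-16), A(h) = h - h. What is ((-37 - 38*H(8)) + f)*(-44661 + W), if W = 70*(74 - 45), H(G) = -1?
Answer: -170524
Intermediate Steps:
W = 2030 (W = 70*29 = 2030)
A(h) = 0
f = 3 (f = 3 - 12*0 = 3 - 1*0 = 3 + 0 = 3)
((-37 - 38*H(8)) + f)*(-44661 + W) = ((-37 - 38*(-1)) + 3)*(-44661 + 2030) = ((-37 + 38) + 3)*(-42631) = (1 + 3)*(-42631) = 4*(-42631) = -170524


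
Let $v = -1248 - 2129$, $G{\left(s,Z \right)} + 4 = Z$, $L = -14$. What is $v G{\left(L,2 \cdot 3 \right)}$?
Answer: $-6754$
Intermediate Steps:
$G{\left(s,Z \right)} = -4 + Z$
$v = -3377$ ($v = -1248 - 2129 = -3377$)
$v G{\left(L,2 \cdot 3 \right)} = - 3377 \left(-4 + 2 \cdot 3\right) = - 3377 \left(-4 + 6\right) = \left(-3377\right) 2 = -6754$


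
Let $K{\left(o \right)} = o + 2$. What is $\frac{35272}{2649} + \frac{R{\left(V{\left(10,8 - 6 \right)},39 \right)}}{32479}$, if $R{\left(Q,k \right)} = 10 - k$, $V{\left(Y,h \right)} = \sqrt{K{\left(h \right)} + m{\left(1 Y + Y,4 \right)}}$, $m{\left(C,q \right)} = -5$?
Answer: $\frac{1145522467}{86036871} \approx 13.314$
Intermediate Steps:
$K{\left(o \right)} = 2 + o$
$V{\left(Y,h \right)} = \sqrt{-3 + h}$ ($V{\left(Y,h \right)} = \sqrt{\left(2 + h\right) - 5} = \sqrt{-3 + h}$)
$\frac{35272}{2649} + \frac{R{\left(V{\left(10,8 - 6 \right)},39 \right)}}{32479} = \frac{35272}{2649} + \frac{10 - 39}{32479} = 35272 \cdot \frac{1}{2649} + \left(10 - 39\right) \frac{1}{32479} = \frac{35272}{2649} - \frac{29}{32479} = \frac{1145522467}{86036871}$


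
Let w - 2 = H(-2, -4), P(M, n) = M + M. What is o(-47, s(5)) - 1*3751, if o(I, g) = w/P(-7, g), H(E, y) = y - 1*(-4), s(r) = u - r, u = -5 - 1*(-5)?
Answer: -26258/7 ≈ -3751.1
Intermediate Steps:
P(M, n) = 2*M
u = 0 (u = -5 + 5 = 0)
s(r) = -r (s(r) = 0 - r = -r)
H(E, y) = 4 + y (H(E, y) = y + 4 = 4 + y)
w = 2 (w = 2 + (4 - 4) = 2 + 0 = 2)
o(I, g) = -⅐ (o(I, g) = 2/((2*(-7))) = 2/(-14) = 2*(-1/14) = -⅐)
o(-47, s(5)) - 1*3751 = -⅐ - 1*3751 = -⅐ - 3751 = -26258/7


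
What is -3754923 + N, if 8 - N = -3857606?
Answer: 102691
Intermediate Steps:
N = 3857614 (N = 8 - 1*(-3857606) = 8 + 3857606 = 3857614)
-3754923 + N = -3754923 + 3857614 = 102691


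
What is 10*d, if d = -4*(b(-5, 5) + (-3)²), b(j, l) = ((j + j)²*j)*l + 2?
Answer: 99560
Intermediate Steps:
b(j, l) = 2 + 4*l*j³ (b(j, l) = ((2*j)²*j)*l + 2 = ((4*j²)*j)*l + 2 = (4*j³)*l + 2 = 4*l*j³ + 2 = 2 + 4*l*j³)
d = 9956 (d = -4*((2 + 4*5*(-5)³) + (-3)²) = -4*((2 + 4*5*(-125)) + 9) = -4*((2 - 2500) + 9) = -4*(-2498 + 9) = -4*(-2489) = 9956)
10*d = 10*9956 = 99560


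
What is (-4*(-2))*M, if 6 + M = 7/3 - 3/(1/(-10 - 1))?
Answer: 704/3 ≈ 234.67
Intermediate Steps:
M = 88/3 (M = -6 + (7/3 - 3/(1/(-10 - 1))) = -6 + (7*(⅓) - 3/(1/(-11))) = -6 + (7/3 - 3/(-1/11)) = -6 + (7/3 - 3*(-11)) = -6 + (7/3 + 33) = -6 + 106/3 = 88/3 ≈ 29.333)
(-4*(-2))*M = -4*(-2)*(88/3) = 8*(88/3) = 704/3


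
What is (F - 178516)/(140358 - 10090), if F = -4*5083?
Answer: -49712/32567 ≈ -1.5265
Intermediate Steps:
F = -20332
(F - 178516)/(140358 - 10090) = (-20332 - 178516)/(140358 - 10090) = -198848/130268 = -198848*1/130268 = -49712/32567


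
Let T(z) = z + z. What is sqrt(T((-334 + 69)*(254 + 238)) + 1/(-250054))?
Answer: I*sqrt(16304541280626214)/250054 ≈ 510.65*I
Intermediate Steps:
T(z) = 2*z
sqrt(T((-334 + 69)*(254 + 238)) + 1/(-250054)) = sqrt(2*((-334 + 69)*(254 + 238)) + 1/(-250054)) = sqrt(2*(-265*492) - 1/250054) = sqrt(2*(-130380) - 1/250054) = sqrt(-260760 - 1/250054) = sqrt(-65204081041/250054) = I*sqrt(16304541280626214)/250054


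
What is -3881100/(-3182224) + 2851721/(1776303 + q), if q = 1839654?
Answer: 5777176430051/2876696287092 ≈ 2.0083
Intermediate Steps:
-3881100/(-3182224) + 2851721/(1776303 + q) = -3881100/(-3182224) + 2851721/(1776303 + 1839654) = -3881100*(-1/3182224) + 2851721/3615957 = 970275/795556 + 2851721*(1/3615957) = 970275/795556 + 2851721/3615957 = 5777176430051/2876696287092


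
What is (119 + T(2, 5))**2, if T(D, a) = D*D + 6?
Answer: 16641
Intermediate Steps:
T(D, a) = 6 + D**2 (T(D, a) = D**2 + 6 = 6 + D**2)
(119 + T(2, 5))**2 = (119 + (6 + 2**2))**2 = (119 + (6 + 4))**2 = (119 + 10)**2 = 129**2 = 16641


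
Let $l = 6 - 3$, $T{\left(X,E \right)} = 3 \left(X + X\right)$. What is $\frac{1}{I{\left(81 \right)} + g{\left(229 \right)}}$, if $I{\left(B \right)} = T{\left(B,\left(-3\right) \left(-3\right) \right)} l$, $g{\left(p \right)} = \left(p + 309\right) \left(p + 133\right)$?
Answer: $\frac{1}{196214} \approx 5.0965 \cdot 10^{-6}$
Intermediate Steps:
$T{\left(X,E \right)} = 6 X$ ($T{\left(X,E \right)} = 3 \cdot 2 X = 6 X$)
$l = 3$
$g{\left(p \right)} = \left(133 + p\right) \left(309 + p\right)$ ($g{\left(p \right)} = \left(309 + p\right) \left(133 + p\right) = \left(133 + p\right) \left(309 + p\right)$)
$I{\left(B \right)} = 18 B$ ($I{\left(B \right)} = 6 B 3 = 18 B$)
$\frac{1}{I{\left(81 \right)} + g{\left(229 \right)}} = \frac{1}{18 \cdot 81 + \left(41097 + 229^{2} + 442 \cdot 229\right)} = \frac{1}{1458 + \left(41097 + 52441 + 101218\right)} = \frac{1}{1458 + 194756} = \frac{1}{196214}$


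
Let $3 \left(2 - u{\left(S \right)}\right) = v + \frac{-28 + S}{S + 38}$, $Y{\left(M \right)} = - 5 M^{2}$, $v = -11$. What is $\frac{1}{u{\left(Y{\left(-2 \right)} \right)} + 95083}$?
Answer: $\frac{9}{855806} \approx 1.0516 \cdot 10^{-5}$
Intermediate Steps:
$u{\left(S \right)} = \frac{17}{3} - \frac{-28 + S}{3 \left(38 + S\right)}$ ($u{\left(S \right)} = 2 - \frac{-11 + \frac{-28 + S}{S + 38}}{3} = 2 - \frac{-11 + \frac{-28 + S}{38 + S}}{3} = 2 - \left(- \frac{11}{3} + \frac{-28 + S}{3 \left(38 + S\right)}\right) = \frac{17}{3} - \frac{-28 + S}{3 \left(38 + S\right)}$)
$\frac{1}{u{\left(Y{\left(-2 \right)} \right)} + 95083} = \frac{1}{\frac{2 \left(337 + 8 \left(- 5 \left(-2\right)^{2}\right)\right)}{3 \left(38 - 5 \left(-2\right)^{2}\right)} + 95083} = \frac{1}{\frac{2 \left(337 + 8 \left(\left(-5\right) 4\right)\right)}{3 \left(38 - 20\right)} + 95083} = \frac{1}{\frac{2 \left(337 + 8 \left(-20\right)\right)}{3 \left(38 - 20\right)} + 95083} = \frac{1}{\frac{2 \left(337 - 160\right)}{3 \cdot 18} + 95083} = \frac{1}{\frac{2}{3} \cdot \frac{1}{18} \cdot 177 + 95083} = \frac{1}{\frac{59}{9} + 95083} = \frac{1}{\frac{855806}{9}} = \frac{9}{855806}$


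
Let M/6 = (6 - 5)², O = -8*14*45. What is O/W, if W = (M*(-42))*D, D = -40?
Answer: -½ ≈ -0.50000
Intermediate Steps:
O = -5040 (O = -112*45 = -5040)
M = 6 (M = 6*(6 - 5)² = 6*1² = 6*1 = 6)
W = 10080 (W = (6*(-42))*(-40) = -252*(-40) = 10080)
O/W = -5040/10080 = -5040*1/10080 = -½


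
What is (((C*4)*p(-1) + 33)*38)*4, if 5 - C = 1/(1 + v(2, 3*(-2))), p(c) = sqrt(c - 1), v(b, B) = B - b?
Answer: 5016 + 21888*I*sqrt(2)/7 ≈ 5016.0 + 4422.0*I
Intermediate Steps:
p(c) = sqrt(-1 + c)
C = 36/7 (C = 5 - 1/(1 + (3*(-2) - 1*2)) = 5 - 1/(1 + (-6 - 2)) = 5 - 1/(1 - 8) = 5 - 1/(-7) = 5 - 1*(-1/7) = 5 + 1/7 = 36/7 ≈ 5.1429)
(((C*4)*p(-1) + 33)*38)*4 = ((((36/7)*4)*sqrt(-1 - 1) + 33)*38)*4 = ((144*sqrt(-2)/7 + 33)*38)*4 = ((144*(I*sqrt(2))/7 + 33)*38)*4 = ((144*I*sqrt(2)/7 + 33)*38)*4 = ((33 + 144*I*sqrt(2)/7)*38)*4 = (1254 + 5472*I*sqrt(2)/7)*4 = 5016 + 21888*I*sqrt(2)/7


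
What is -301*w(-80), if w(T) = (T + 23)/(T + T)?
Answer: -17157/160 ≈ -107.23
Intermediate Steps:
w(T) = (23 + T)/(2*T) (w(T) = (23 + T)/((2*T)) = (23 + T)*(1/(2*T)) = (23 + T)/(2*T))
-301*w(-80) = -301*(23 - 80)/(2*(-80)) = -301*(-1)*(-57)/(2*80) = -301*57/160 = -17157/160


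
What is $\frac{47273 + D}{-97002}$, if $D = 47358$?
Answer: $- \frac{94631}{97002} \approx -0.97556$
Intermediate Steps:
$\frac{47273 + D}{-97002} = \frac{47273 + 47358}{-97002} = 94631 \left(- \frac{1}{97002}\right) = - \frac{94631}{97002}$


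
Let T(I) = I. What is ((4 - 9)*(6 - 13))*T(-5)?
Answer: -175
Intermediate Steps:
((4 - 9)*(6 - 13))*T(-5) = ((4 - 9)*(6 - 13))*(-5) = -5*(-7)*(-5) = 35*(-5) = -175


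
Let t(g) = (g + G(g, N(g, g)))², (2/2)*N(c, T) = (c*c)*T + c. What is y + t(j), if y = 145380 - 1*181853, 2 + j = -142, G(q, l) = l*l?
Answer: 79512183350133767631381127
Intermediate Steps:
N(c, T) = c + T*c² (N(c, T) = (c*c)*T + c = c²*T + c = T*c² + c = c + T*c²)
G(q, l) = l²
j = -144 (j = -2 - 142 = -144)
t(g) = (g + g²*(1 + g²)²)² (t(g) = (g + (g*(1 + g*g))²)² = (g + (g*(1 + g²))²)² = (g + g²*(1 + g²)²)²)
y = -36473 (y = 145380 - 181853 = -36473)
y + t(j) = -36473 + (-144)²*(1 - 144*(1 + (-144)²)²)² = -36473 + 20736*(1 - 144*(1 + 20736)²)² = -36473 + 20736*(1 - 144*20737²)² = -36473 + 20736*(1 - 144*430023169)² = -36473 + 20736*(1 - 61923336336)² = -36473 + 20736*(-61923336335)² = -36473 + 20736*3834499582857531232225 = -36473 + 79512183350133767631417600 = 79512183350133767631381127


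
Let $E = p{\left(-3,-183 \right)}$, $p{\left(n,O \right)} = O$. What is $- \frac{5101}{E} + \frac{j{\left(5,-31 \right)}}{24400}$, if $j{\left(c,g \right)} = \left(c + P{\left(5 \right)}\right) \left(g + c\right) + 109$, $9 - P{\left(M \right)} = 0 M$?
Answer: $\frac{407927}{14640} \approx 27.864$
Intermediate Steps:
$P{\left(M \right)} = 9$ ($P{\left(M \right)} = 9 - 0 M = 9 - 0 = 9 + 0 = 9$)
$E = -183$
$j{\left(c,g \right)} = 109 + \left(9 + c\right) \left(c + g\right)$ ($j{\left(c,g \right)} = \left(c + 9\right) \left(g + c\right) + 109 = \left(9 + c\right) \left(c + g\right) + 109 = 109 + \left(9 + c\right) \left(c + g\right)$)
$- \frac{5101}{E} + \frac{j{\left(5,-31 \right)}}{24400} = - \frac{5101}{-183} + \frac{109 + 5^{2} + 9 \cdot 5 + 9 \left(-31\right) + 5 \left(-31\right)}{24400} = \left(-5101\right) \left(- \frac{1}{183}\right) + \left(109 + 25 + 45 - 279 - 155\right) \frac{1}{24400} = \frac{5101}{183} - \frac{51}{4880} = \frac{407927}{14640}$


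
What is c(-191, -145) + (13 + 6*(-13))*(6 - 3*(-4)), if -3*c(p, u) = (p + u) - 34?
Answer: -3140/3 ≈ -1046.7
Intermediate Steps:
c(p, u) = 34/3 - p/3 - u/3 (c(p, u) = -((p + u) - 34)/3 = -(-34 + p + u)/3 = 34/3 - p/3 - u/3)
c(-191, -145) + (13 + 6*(-13))*(6 - 3*(-4)) = (34/3 - ⅓*(-191) - ⅓*(-145)) + (13 + 6*(-13))*(6 - 3*(-4)) = (34/3 + 191/3 + 145/3) + (13 - 78)*(6 + 12) = 370/3 - 65*18 = 370/3 - 1170 = -3140/3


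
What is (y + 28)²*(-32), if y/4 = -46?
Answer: -778752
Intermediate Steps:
y = -184 (y = 4*(-46) = -184)
(y + 28)²*(-32) = (-184 + 28)²*(-32) = (-156)²*(-32) = 24336*(-32) = -778752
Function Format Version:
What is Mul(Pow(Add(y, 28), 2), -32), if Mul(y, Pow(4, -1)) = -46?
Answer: -778752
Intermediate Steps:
y = -184 (y = Mul(4, -46) = -184)
Mul(Pow(Add(y, 28), 2), -32) = Mul(Pow(Add(-184, 28), 2), -32) = Mul(Pow(-156, 2), -32) = Mul(24336, -32) = -778752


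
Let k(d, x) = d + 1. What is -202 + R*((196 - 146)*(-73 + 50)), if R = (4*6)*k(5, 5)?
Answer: -165802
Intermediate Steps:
k(d, x) = 1 + d
R = 144 (R = (4*6)*(1 + 5) = 24*6 = 144)
-202 + R*((196 - 146)*(-73 + 50)) = -202 + 144*((196 - 146)*(-73 + 50)) = -202 + 144*(50*(-23)) = -202 + 144*(-1150) = -202 - 165600 = -165802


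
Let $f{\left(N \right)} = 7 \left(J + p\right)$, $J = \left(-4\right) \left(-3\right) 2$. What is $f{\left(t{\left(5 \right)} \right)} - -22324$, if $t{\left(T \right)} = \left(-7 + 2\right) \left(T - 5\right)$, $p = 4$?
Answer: $22520$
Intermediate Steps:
$J = 24$ ($J = 12 \cdot 2 = 24$)
$t{\left(T \right)} = 25 - 5 T$ ($t{\left(T \right)} = - 5 \left(-5 + T\right) = 25 - 5 T$)
$f{\left(N \right)} = 196$ ($f{\left(N \right)} = 7 \left(24 + 4\right) = 7 \cdot 28 = 196$)
$f{\left(t{\left(5 \right)} \right)} - -22324 = 196 - -22324 = 196 + 22324 = 22520$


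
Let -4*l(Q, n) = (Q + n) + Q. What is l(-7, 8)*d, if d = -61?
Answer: -183/2 ≈ -91.500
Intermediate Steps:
l(Q, n) = -Q/2 - n/4 (l(Q, n) = -((Q + n) + Q)/4 = -(n + 2*Q)/4 = -Q/2 - n/4)
l(-7, 8)*d = (-½*(-7) - ¼*8)*(-61) = (7/2 - 2)*(-61) = (3/2)*(-61) = -183/2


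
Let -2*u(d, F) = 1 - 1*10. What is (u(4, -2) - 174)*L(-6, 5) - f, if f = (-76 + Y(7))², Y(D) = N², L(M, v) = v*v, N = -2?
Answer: -18843/2 ≈ -9421.5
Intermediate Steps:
u(d, F) = 9/2 (u(d, F) = -(1 - 1*10)/2 = -(1 - 10)/2 = -½*(-9) = 9/2)
L(M, v) = v²
Y(D) = 4 (Y(D) = (-2)² = 4)
f = 5184 (f = (-76 + 4)² = (-72)² = 5184)
(u(4, -2) - 174)*L(-6, 5) - f = (9/2 - 174)*5² - 1*5184 = -339/2*25 - 5184 = -8475/2 - 5184 = -18843/2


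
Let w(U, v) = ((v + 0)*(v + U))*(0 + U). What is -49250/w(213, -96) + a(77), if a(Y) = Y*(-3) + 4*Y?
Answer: 92132641/1196208 ≈ 77.021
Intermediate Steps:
w(U, v) = U*v*(U + v) (w(U, v) = (v*(U + v))*U = U*v*(U + v))
a(Y) = Y (a(Y) = -3*Y + 4*Y = Y)
-49250/w(213, -96) + a(77) = -49250*(-1/(20448*(213 - 96))) + 77 = -49250/(213*(-96)*117) + 77 = -49250/(-2392416) + 77 = -49250*(-1/2392416) + 77 = 24625/1196208 + 77 = 92132641/1196208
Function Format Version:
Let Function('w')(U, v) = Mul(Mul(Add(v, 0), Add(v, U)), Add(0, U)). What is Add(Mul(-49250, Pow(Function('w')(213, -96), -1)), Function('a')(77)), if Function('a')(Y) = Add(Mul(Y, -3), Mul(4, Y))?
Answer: Rational(92132641, 1196208) ≈ 77.021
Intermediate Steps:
Function('w')(U, v) = Mul(U, v, Add(U, v)) (Function('w')(U, v) = Mul(Mul(v, Add(U, v)), U) = Mul(U, v, Add(U, v)))
Function('a')(Y) = Y (Function('a')(Y) = Add(Mul(-3, Y), Mul(4, Y)) = Y)
Add(Mul(-49250, Pow(Function('w')(213, -96), -1)), Function('a')(77)) = Add(Mul(-49250, Pow(Mul(213, -96, Add(213, -96)), -1)), 77) = Add(Mul(-49250, Pow(Mul(213, -96, 117), -1)), 77) = Add(Mul(-49250, Pow(-2392416, -1)), 77) = Add(Mul(-49250, Rational(-1, 2392416)), 77) = Add(Rational(24625, 1196208), 77) = Rational(92132641, 1196208)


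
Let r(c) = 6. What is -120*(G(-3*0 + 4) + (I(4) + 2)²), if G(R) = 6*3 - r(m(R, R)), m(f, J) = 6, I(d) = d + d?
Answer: -13440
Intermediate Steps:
I(d) = 2*d
G(R) = 12 (G(R) = 6*3 - 1*6 = 18 - 6 = 12)
-120*(G(-3*0 + 4) + (I(4) + 2)²) = -120*(12 + (2*4 + 2)²) = -120*(12 + (8 + 2)²) = -120*(12 + 10²) = -120*(12 + 100) = -120*112 = -13440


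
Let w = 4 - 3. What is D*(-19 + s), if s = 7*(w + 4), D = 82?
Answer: 1312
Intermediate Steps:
w = 1
s = 35 (s = 7*(1 + 4) = 7*5 = 35)
D*(-19 + s) = 82*(-19 + 35) = 82*16 = 1312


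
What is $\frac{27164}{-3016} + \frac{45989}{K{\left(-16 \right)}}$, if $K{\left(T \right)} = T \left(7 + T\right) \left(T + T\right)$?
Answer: $- \frac{32984317}{1737216} \approx -18.987$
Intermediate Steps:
$K{\left(T \right)} = 2 T^{2} \left(7 + T\right)$ ($K{\left(T \right)} = T \left(7 + T\right) 2 T = 2 T^{2} \left(7 + T\right)$)
$\frac{27164}{-3016} + \frac{45989}{K{\left(-16 \right)}} = \frac{27164}{-3016} + \frac{45989}{2 \left(-16\right)^{2} \left(7 - 16\right)} = 27164 \left(- \frac{1}{3016}\right) + \frac{45989}{2 \cdot 256 \left(-9\right)} = - \frac{6791}{754} + \frac{45989}{-4608} = - \frac{6791}{754} + 45989 \left(- \frac{1}{4608}\right) = - \frac{6791}{754} - \frac{45989}{4608} = - \frac{32984317}{1737216}$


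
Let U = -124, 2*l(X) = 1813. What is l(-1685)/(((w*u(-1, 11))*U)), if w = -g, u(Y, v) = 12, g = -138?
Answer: -1813/410688 ≈ -0.0044145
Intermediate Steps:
l(X) = 1813/2 (l(X) = (½)*1813 = 1813/2)
w = 138 (w = -1*(-138) = 138)
l(-1685)/(((w*u(-1, 11))*U)) = 1813/(2*(((138*12)*(-124)))) = 1813/(2*((1656*(-124)))) = (1813/2)/(-205344) = (1813/2)*(-1/205344) = -1813/410688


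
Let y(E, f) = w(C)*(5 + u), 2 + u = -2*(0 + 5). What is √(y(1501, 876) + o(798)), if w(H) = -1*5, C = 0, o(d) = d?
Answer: 7*√17 ≈ 28.862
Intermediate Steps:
u = -12 (u = -2 - 2*(0 + 5) = -2 - 2*5 = -2 - 10 = -12)
w(H) = -5
y(E, f) = 35 (y(E, f) = -5*(5 - 12) = -5*(-7) = 35)
√(y(1501, 876) + o(798)) = √(35 + 798) = √833 = 7*√17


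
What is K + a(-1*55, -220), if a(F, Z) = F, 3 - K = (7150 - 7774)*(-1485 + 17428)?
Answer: 9948380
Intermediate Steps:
K = 9948435 (K = 3 - (7150 - 7774)*(-1485 + 17428) = 3 - (-624)*15943 = 3 - 1*(-9948432) = 3 + 9948432 = 9948435)
K + a(-1*55, -220) = 9948435 - 1*55 = 9948435 - 55 = 9948380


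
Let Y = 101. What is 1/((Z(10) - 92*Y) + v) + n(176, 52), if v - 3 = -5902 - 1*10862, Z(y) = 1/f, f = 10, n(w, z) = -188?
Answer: -48979462/260529 ≈ -188.00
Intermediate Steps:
Z(y) = 1/10
v = -16761 (v = 3 + (-5902 - 1*10862) = 3 + (-5902 - 10862) = 3 - 16764 = -16761)
1/((Z(10) - 92*Y) + v) + n(176, 52) = 1/((1/10 - 92*101) - 16761) - 188 = 1/((1/10 - 9292) - 16761) - 188 = 1/(-92919/10 - 16761) - 188 = 1/(-260529/10) - 188 = -10/260529 - 188 = -48979462/260529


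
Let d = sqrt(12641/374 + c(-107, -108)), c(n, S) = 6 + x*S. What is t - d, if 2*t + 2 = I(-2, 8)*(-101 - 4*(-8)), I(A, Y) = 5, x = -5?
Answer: -347/2 - sqrt(81100030)/374 ≈ -197.58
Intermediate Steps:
c(n, S) = 6 - 5*S
d = sqrt(81100030)/374 (d = sqrt(12641/374 + (6 - 5*(-108))) = sqrt(12641*(1/374) + (6 + 540)) = sqrt(12641/374 + 546) = sqrt(216845/374) = sqrt(81100030)/374 ≈ 24.079)
t = -347/2 (t = -1 + (5*(-101 - 4*(-8)))/2 = -1 + (5*(-101 + 32))/2 = -1 + (5*(-69))/2 = -1 + (1/2)*(-345) = -1 - 345/2 = -347/2 ≈ -173.50)
t - d = -347/2 - sqrt(81100030)/374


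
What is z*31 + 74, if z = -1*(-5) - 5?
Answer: 74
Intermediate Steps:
z = 0 (z = 5 - 5 = 0)
z*31 + 74 = 0*31 + 74 = 0 + 74 = 74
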